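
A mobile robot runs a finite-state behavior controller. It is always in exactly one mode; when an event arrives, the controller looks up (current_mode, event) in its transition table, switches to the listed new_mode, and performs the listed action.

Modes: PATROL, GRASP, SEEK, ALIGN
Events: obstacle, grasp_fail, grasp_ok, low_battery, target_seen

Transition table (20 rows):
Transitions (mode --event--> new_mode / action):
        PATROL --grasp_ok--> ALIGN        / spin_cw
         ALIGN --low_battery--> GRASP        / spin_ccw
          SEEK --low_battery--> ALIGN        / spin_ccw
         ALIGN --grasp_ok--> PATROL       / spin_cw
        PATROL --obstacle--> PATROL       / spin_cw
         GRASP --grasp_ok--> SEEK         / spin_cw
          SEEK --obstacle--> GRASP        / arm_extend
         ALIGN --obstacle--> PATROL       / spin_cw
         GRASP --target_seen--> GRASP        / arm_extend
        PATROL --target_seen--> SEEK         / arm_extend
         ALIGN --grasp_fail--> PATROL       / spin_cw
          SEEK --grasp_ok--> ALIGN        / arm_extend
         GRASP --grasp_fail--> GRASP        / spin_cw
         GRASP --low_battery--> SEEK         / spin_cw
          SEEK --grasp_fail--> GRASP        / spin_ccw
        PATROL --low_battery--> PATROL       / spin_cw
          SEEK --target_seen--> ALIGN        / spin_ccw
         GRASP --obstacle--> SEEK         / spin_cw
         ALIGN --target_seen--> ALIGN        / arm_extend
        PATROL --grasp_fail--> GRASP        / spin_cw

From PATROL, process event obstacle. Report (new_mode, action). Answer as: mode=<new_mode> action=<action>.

mode=PATROL action=spin_cw

current mode = PATROL; filter table to that mode:
  (PATROL, grasp_ok) → (ALIGN, spin_cw)
  (PATROL, obstacle) → (PATROL, spin_cw)  ← event matches
  (PATROL, target_seen) → (SEEK, arm_extend)
  (PATROL, low_battery) → (PATROL, spin_cw)
  (PATROL, grasp_fail) → (GRASP, spin_cw)
event = obstacle selects (PATROL, spin_cw)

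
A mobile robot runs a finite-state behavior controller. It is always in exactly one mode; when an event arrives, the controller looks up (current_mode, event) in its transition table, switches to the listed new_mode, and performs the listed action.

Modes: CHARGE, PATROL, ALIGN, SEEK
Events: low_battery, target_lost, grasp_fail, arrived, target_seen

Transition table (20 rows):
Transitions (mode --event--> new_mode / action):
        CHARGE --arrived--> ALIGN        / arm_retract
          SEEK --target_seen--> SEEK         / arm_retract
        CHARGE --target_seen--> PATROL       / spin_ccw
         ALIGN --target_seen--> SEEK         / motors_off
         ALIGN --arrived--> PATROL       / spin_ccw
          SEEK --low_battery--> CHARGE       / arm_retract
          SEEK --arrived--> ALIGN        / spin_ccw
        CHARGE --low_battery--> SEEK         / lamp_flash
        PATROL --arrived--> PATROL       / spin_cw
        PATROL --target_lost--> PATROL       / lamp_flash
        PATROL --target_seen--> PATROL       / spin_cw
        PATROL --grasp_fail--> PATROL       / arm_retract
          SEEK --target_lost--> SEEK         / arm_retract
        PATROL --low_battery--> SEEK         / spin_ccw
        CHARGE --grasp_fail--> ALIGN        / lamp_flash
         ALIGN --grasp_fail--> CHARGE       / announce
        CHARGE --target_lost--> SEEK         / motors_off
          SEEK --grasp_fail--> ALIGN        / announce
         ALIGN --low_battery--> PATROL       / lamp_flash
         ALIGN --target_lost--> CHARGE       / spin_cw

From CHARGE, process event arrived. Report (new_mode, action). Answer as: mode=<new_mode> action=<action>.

current mode = CHARGE; filter table to that mode:
  (CHARGE, arrived) → (ALIGN, arm_retract)  ← event matches
  (CHARGE, target_seen) → (PATROL, spin_ccw)
  (CHARGE, low_battery) → (SEEK, lamp_flash)
  (CHARGE, grasp_fail) → (ALIGN, lamp_flash)
  (CHARGE, target_lost) → (SEEK, motors_off)
event = arrived selects (ALIGN, arm_retract)

mode=ALIGN action=arm_retract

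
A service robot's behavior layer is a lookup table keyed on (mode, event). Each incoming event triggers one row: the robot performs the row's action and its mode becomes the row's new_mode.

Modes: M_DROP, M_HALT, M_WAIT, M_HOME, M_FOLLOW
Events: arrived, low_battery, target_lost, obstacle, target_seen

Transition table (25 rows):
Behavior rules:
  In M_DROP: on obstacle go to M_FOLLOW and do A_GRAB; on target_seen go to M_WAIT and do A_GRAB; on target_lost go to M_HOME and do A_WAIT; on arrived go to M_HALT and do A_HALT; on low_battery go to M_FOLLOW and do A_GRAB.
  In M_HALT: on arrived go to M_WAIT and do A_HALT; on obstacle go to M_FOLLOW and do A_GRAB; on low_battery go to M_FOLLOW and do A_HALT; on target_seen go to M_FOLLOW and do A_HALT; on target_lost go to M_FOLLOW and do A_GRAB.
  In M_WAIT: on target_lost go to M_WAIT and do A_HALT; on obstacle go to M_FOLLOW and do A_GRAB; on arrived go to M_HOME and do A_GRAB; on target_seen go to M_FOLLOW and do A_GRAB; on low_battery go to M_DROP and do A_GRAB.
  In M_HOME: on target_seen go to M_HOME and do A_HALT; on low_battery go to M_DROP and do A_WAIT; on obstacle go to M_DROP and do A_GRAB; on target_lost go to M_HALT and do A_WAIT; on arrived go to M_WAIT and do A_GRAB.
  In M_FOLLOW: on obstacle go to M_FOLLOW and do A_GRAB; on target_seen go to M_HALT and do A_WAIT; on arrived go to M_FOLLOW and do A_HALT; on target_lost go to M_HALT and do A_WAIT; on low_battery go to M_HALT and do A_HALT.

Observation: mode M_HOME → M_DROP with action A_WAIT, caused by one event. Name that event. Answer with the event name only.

try arrived: (M_HOME, arrived) → (M_WAIT, A_GRAB)
try low_battery: (M_HOME, low_battery) → (M_DROP, A_WAIT)  ← matches
try target_lost: (M_HOME, target_lost) → (M_HALT, A_WAIT)
try obstacle: (M_HOME, obstacle) → (M_DROP, A_GRAB)
try target_seen: (M_HOME, target_seen) → (M_HOME, A_HALT)

low_battery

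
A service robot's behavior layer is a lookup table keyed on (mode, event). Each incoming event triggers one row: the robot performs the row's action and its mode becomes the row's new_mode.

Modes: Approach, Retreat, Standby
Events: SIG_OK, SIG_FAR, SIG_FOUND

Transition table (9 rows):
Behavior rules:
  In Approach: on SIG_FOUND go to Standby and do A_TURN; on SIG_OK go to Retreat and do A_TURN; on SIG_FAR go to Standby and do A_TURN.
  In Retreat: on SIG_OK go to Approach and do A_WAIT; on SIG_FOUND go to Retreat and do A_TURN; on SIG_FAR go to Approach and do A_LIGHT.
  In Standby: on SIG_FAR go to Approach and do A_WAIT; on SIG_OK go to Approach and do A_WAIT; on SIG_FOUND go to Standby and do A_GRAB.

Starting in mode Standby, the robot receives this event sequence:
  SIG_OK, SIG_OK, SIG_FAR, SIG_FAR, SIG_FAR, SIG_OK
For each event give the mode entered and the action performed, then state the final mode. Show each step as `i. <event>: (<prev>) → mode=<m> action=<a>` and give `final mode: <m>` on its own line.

final mode: Retreat

1. SIG_OK: (Standby) → mode=Approach action=A_WAIT
2. SIG_OK: (Approach) → mode=Retreat action=A_TURN
3. SIG_FAR: (Retreat) → mode=Approach action=A_LIGHT
4. SIG_FAR: (Approach) → mode=Standby action=A_TURN
5. SIG_FAR: (Standby) → mode=Approach action=A_WAIT
6. SIG_OK: (Approach) → mode=Retreat action=A_TURN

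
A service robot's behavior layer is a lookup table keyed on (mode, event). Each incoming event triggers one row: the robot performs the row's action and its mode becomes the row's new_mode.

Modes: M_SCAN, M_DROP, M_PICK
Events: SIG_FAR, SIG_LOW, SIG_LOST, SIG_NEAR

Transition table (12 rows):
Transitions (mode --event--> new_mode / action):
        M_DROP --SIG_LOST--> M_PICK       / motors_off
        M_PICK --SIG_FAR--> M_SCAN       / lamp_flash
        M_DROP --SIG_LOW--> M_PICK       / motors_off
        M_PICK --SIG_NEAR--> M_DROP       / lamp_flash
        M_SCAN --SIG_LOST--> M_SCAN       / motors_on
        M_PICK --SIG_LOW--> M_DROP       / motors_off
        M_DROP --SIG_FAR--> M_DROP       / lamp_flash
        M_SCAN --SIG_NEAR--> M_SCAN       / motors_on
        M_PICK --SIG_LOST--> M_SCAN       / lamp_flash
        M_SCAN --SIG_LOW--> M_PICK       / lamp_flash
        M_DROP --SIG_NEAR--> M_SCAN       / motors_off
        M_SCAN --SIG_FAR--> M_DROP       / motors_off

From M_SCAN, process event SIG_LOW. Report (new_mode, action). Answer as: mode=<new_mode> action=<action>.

mode=M_PICK action=lamp_flash

current mode = M_SCAN; filter table to that mode:
  (M_SCAN, SIG_LOST) → (M_SCAN, motors_on)
  (M_SCAN, SIG_NEAR) → (M_SCAN, motors_on)
  (M_SCAN, SIG_LOW) → (M_PICK, lamp_flash)  ← event matches
  (M_SCAN, SIG_FAR) → (M_DROP, motors_off)
event = SIG_LOW selects (M_PICK, lamp_flash)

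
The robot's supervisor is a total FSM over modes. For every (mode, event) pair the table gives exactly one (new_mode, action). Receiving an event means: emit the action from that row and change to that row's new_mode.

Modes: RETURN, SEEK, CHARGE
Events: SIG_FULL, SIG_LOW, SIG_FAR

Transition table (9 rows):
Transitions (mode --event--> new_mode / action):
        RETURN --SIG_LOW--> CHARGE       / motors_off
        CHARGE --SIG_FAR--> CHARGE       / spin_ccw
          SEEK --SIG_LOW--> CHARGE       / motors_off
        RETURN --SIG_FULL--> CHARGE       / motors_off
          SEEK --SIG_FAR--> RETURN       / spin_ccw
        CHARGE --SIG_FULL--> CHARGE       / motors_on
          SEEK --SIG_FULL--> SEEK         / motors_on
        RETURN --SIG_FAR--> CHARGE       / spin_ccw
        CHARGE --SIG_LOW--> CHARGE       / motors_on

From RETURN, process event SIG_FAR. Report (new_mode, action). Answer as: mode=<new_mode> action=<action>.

current mode = RETURN; filter table to that mode:
  (RETURN, SIG_LOW) → (CHARGE, motors_off)
  (RETURN, SIG_FULL) → (CHARGE, motors_off)
  (RETURN, SIG_FAR) → (CHARGE, spin_ccw)  ← event matches
event = SIG_FAR selects (CHARGE, spin_ccw)

mode=CHARGE action=spin_ccw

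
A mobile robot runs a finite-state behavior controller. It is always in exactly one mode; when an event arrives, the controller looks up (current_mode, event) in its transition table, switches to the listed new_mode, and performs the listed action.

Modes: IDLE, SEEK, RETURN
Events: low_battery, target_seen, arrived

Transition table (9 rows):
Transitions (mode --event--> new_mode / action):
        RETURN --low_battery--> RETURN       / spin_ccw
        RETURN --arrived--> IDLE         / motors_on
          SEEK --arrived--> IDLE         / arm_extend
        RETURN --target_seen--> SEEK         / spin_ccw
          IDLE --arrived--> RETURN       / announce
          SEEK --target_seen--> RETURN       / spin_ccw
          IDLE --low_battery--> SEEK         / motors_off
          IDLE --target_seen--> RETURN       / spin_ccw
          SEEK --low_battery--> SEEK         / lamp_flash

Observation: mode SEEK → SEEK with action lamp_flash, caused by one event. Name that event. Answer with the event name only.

try low_battery: (SEEK, low_battery) → (SEEK, lamp_flash)  ← matches
try target_seen: (SEEK, target_seen) → (RETURN, spin_ccw)
try arrived: (SEEK, arrived) → (IDLE, arm_extend)

low_battery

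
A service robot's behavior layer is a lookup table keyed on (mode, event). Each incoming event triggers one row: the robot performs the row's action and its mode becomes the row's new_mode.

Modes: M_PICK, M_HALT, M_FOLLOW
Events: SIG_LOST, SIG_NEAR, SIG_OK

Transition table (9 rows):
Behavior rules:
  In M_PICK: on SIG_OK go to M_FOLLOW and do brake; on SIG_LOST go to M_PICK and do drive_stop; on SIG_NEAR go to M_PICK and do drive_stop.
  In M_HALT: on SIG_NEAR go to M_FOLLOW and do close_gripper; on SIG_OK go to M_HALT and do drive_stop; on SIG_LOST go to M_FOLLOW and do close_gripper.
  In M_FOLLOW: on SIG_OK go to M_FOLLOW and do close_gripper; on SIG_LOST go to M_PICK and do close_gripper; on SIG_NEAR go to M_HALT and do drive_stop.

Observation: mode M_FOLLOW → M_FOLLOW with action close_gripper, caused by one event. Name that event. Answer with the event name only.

try SIG_LOST: (M_FOLLOW, SIG_LOST) → (M_PICK, close_gripper)
try SIG_NEAR: (M_FOLLOW, SIG_NEAR) → (M_HALT, drive_stop)
try SIG_OK: (M_FOLLOW, SIG_OK) → (M_FOLLOW, close_gripper)  ← matches

SIG_OK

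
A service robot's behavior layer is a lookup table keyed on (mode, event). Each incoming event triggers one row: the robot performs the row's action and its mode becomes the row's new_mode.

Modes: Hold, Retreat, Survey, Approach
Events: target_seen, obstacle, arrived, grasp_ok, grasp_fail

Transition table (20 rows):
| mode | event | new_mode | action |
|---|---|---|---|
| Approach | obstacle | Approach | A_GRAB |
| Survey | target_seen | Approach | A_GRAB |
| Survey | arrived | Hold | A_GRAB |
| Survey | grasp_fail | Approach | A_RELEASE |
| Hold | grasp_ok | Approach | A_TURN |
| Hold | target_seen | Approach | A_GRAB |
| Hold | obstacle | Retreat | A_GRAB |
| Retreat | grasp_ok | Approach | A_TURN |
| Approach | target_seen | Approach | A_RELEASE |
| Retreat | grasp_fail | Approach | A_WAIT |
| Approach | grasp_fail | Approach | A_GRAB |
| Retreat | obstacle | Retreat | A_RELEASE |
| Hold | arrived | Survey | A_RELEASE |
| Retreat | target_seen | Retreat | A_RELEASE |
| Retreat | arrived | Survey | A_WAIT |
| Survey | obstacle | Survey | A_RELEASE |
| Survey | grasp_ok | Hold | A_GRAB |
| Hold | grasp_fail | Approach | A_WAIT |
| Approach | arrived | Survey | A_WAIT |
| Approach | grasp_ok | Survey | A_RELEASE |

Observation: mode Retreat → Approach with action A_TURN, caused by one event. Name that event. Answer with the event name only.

grasp_ok

try target_seen: (Retreat, target_seen) → (Retreat, A_RELEASE)
try obstacle: (Retreat, obstacle) → (Retreat, A_RELEASE)
try arrived: (Retreat, arrived) → (Survey, A_WAIT)
try grasp_ok: (Retreat, grasp_ok) → (Approach, A_TURN)  ← matches
try grasp_fail: (Retreat, grasp_fail) → (Approach, A_WAIT)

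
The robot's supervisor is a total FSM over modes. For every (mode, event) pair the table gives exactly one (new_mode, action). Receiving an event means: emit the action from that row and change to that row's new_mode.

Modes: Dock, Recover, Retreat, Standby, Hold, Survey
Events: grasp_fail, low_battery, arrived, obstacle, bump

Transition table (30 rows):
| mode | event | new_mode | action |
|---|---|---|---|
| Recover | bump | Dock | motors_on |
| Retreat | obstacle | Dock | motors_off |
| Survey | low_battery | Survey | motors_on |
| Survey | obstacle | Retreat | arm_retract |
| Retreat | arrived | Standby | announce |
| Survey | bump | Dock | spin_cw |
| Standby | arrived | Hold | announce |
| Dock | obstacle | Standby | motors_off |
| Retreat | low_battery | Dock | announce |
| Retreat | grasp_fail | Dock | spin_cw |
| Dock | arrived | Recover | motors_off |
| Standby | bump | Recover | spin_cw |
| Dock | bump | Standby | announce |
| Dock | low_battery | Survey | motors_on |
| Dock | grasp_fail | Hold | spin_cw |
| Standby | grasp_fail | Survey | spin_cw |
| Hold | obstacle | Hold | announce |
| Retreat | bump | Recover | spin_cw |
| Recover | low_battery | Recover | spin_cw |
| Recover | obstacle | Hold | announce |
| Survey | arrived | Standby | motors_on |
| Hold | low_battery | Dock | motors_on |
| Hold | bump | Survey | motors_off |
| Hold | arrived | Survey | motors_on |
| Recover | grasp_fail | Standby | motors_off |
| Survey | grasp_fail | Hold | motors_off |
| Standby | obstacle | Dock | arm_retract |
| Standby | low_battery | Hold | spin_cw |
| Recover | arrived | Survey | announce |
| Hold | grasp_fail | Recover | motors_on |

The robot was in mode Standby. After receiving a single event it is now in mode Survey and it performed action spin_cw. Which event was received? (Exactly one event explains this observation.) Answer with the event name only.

grasp_fail

try grasp_fail: (Standby, grasp_fail) → (Survey, spin_cw)  ← matches
try low_battery: (Standby, low_battery) → (Hold, spin_cw)
try arrived: (Standby, arrived) → (Hold, announce)
try obstacle: (Standby, obstacle) → (Dock, arm_retract)
try bump: (Standby, bump) → (Recover, spin_cw)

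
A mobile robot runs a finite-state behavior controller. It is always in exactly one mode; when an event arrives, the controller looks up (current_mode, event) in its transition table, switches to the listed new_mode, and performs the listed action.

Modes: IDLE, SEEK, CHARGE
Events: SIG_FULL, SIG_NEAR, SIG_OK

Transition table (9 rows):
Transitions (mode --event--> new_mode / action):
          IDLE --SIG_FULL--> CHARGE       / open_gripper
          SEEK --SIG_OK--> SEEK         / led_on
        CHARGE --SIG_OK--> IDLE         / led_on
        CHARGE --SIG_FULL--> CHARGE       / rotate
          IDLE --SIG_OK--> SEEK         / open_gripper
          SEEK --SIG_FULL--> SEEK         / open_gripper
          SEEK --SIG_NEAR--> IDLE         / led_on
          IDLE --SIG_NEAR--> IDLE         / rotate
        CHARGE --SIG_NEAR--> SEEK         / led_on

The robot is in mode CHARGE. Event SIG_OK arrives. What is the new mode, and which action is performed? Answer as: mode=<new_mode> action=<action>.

mode=IDLE action=led_on

current mode = CHARGE; filter table to that mode:
  (CHARGE, SIG_OK) → (IDLE, led_on)  ← event matches
  (CHARGE, SIG_FULL) → (CHARGE, rotate)
  (CHARGE, SIG_NEAR) → (SEEK, led_on)
event = SIG_OK selects (IDLE, led_on)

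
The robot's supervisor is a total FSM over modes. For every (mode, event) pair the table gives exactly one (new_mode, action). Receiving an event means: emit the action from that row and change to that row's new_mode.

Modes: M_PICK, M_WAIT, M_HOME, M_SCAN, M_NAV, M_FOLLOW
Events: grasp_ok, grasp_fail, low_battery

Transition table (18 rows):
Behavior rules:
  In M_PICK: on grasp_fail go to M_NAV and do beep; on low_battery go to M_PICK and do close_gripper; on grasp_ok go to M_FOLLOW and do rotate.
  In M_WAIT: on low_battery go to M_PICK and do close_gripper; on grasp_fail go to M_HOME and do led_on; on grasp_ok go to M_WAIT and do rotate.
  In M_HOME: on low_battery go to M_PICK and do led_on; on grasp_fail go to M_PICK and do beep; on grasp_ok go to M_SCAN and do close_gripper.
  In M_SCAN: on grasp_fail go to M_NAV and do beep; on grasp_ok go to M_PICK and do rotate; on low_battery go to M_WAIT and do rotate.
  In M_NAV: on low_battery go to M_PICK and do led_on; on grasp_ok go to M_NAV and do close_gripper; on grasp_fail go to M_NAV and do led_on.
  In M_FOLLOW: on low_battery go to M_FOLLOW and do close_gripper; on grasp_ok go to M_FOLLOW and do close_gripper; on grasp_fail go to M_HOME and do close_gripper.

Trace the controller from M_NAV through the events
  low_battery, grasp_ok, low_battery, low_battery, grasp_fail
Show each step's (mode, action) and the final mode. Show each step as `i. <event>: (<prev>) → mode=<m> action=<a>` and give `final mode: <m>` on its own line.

1. low_battery: (M_NAV) → mode=M_PICK action=led_on
2. grasp_ok: (M_PICK) → mode=M_FOLLOW action=rotate
3. low_battery: (M_FOLLOW) → mode=M_FOLLOW action=close_gripper
4. low_battery: (M_FOLLOW) → mode=M_FOLLOW action=close_gripper
5. grasp_fail: (M_FOLLOW) → mode=M_HOME action=close_gripper

final mode: M_HOME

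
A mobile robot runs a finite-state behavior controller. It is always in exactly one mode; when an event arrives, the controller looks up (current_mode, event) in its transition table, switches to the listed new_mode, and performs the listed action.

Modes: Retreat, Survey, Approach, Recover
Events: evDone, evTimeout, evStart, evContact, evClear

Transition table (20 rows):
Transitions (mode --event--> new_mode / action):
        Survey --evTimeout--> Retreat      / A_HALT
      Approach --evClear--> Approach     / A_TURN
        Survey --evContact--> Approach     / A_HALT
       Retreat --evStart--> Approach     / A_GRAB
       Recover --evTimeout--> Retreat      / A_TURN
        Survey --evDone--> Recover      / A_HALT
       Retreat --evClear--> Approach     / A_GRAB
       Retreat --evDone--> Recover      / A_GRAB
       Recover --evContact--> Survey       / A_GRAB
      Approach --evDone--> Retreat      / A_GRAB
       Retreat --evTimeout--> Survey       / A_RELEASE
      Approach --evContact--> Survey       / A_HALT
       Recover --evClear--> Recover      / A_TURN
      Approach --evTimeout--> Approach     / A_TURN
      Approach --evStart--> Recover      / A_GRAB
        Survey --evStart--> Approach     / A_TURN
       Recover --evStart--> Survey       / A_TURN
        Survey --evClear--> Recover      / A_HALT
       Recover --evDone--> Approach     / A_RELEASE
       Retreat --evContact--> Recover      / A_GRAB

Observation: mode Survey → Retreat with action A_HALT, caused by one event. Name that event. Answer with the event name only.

evTimeout

try evDone: (Survey, evDone) → (Recover, A_HALT)
try evTimeout: (Survey, evTimeout) → (Retreat, A_HALT)  ← matches
try evStart: (Survey, evStart) → (Approach, A_TURN)
try evContact: (Survey, evContact) → (Approach, A_HALT)
try evClear: (Survey, evClear) → (Recover, A_HALT)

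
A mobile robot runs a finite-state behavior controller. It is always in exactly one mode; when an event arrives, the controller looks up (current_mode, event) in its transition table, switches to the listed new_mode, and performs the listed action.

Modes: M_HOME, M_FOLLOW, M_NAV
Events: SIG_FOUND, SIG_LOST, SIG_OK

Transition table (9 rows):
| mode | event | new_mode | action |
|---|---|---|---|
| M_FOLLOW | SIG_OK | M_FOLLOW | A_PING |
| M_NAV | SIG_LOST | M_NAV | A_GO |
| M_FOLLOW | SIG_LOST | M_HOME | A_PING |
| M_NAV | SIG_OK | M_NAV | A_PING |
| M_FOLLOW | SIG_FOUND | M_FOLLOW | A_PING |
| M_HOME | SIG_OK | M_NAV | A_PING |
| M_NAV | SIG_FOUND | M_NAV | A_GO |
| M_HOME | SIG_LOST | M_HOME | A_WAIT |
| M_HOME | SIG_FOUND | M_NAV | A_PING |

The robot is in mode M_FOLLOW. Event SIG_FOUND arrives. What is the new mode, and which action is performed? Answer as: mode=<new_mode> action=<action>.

current mode = M_FOLLOW; filter table to that mode:
  (M_FOLLOW, SIG_OK) → (M_FOLLOW, A_PING)
  (M_FOLLOW, SIG_LOST) → (M_HOME, A_PING)
  (M_FOLLOW, SIG_FOUND) → (M_FOLLOW, A_PING)  ← event matches
event = SIG_FOUND selects (M_FOLLOW, A_PING)

mode=M_FOLLOW action=A_PING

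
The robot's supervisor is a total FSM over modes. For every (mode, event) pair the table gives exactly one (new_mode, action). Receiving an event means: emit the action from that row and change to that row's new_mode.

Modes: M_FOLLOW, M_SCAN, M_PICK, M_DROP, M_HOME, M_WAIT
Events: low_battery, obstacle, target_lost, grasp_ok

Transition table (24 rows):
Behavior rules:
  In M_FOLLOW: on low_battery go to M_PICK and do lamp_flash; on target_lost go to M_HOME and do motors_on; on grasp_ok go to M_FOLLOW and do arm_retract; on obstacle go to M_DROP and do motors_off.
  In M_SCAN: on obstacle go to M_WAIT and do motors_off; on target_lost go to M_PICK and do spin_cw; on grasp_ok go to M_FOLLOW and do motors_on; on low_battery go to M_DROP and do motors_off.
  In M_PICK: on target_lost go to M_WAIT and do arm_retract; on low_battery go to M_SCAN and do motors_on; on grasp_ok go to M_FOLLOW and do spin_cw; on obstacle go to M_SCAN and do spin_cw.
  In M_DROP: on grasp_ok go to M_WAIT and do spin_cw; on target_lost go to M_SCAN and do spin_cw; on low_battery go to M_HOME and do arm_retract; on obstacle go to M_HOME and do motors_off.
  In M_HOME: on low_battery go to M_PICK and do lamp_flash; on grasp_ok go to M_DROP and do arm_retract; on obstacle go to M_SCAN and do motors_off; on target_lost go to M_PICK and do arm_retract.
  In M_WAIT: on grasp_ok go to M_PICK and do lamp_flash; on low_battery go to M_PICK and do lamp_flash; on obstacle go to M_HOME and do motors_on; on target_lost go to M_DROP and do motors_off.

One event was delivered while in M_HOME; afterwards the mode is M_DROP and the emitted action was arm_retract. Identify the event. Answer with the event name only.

try low_battery: (M_HOME, low_battery) → (M_PICK, lamp_flash)
try obstacle: (M_HOME, obstacle) → (M_SCAN, motors_off)
try target_lost: (M_HOME, target_lost) → (M_PICK, arm_retract)
try grasp_ok: (M_HOME, grasp_ok) → (M_DROP, arm_retract)  ← matches

grasp_ok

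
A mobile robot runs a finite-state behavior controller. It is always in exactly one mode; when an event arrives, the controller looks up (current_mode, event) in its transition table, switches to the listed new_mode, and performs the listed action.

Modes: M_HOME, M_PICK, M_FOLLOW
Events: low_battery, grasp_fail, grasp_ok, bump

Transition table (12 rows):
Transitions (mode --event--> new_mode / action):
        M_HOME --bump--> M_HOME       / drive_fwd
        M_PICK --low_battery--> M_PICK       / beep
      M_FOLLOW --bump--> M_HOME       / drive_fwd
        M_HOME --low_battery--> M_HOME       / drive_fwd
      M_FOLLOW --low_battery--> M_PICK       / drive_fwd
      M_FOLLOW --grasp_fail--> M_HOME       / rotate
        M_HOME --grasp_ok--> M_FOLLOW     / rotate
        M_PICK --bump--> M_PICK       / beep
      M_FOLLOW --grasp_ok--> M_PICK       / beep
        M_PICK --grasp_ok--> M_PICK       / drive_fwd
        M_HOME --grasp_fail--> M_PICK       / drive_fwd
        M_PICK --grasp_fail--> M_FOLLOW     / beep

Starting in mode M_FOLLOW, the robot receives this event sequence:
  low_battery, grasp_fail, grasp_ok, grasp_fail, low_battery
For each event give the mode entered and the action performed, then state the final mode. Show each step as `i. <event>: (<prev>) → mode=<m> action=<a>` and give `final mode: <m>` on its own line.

final mode: M_PICK

1. low_battery: (M_FOLLOW) → mode=M_PICK action=drive_fwd
2. grasp_fail: (M_PICK) → mode=M_FOLLOW action=beep
3. grasp_ok: (M_FOLLOW) → mode=M_PICK action=beep
4. grasp_fail: (M_PICK) → mode=M_FOLLOW action=beep
5. low_battery: (M_FOLLOW) → mode=M_PICK action=drive_fwd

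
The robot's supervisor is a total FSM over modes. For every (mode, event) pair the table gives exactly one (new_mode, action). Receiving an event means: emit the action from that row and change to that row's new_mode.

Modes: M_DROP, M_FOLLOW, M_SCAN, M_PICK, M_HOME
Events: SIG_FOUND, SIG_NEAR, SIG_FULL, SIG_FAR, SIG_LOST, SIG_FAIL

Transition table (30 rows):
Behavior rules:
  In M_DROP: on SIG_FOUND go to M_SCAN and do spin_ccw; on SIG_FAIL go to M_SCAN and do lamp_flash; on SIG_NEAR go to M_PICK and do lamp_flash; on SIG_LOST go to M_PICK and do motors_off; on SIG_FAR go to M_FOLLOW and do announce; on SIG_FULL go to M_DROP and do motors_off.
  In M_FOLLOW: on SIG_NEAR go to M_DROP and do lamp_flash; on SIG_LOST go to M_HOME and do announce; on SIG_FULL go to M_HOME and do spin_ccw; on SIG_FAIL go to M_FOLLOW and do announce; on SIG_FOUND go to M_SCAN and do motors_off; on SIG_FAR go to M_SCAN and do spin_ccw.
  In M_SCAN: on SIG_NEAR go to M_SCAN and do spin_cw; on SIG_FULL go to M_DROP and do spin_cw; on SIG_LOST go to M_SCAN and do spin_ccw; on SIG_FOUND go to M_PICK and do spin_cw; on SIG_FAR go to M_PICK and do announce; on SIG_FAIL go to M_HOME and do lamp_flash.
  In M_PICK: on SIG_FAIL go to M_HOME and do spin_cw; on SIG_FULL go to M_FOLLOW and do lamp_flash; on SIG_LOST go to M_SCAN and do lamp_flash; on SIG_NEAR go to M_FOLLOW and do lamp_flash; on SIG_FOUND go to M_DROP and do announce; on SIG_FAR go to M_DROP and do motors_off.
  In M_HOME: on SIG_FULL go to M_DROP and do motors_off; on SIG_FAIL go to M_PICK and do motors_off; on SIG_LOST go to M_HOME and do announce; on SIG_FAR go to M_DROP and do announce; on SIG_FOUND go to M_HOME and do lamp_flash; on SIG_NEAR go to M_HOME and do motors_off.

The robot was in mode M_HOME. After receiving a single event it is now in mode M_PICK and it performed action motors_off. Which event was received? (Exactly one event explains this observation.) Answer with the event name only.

SIG_FAIL

try SIG_FOUND: (M_HOME, SIG_FOUND) → (M_HOME, lamp_flash)
try SIG_NEAR: (M_HOME, SIG_NEAR) → (M_HOME, motors_off)
try SIG_FULL: (M_HOME, SIG_FULL) → (M_DROP, motors_off)
try SIG_FAR: (M_HOME, SIG_FAR) → (M_DROP, announce)
try SIG_LOST: (M_HOME, SIG_LOST) → (M_HOME, announce)
try SIG_FAIL: (M_HOME, SIG_FAIL) → (M_PICK, motors_off)  ← matches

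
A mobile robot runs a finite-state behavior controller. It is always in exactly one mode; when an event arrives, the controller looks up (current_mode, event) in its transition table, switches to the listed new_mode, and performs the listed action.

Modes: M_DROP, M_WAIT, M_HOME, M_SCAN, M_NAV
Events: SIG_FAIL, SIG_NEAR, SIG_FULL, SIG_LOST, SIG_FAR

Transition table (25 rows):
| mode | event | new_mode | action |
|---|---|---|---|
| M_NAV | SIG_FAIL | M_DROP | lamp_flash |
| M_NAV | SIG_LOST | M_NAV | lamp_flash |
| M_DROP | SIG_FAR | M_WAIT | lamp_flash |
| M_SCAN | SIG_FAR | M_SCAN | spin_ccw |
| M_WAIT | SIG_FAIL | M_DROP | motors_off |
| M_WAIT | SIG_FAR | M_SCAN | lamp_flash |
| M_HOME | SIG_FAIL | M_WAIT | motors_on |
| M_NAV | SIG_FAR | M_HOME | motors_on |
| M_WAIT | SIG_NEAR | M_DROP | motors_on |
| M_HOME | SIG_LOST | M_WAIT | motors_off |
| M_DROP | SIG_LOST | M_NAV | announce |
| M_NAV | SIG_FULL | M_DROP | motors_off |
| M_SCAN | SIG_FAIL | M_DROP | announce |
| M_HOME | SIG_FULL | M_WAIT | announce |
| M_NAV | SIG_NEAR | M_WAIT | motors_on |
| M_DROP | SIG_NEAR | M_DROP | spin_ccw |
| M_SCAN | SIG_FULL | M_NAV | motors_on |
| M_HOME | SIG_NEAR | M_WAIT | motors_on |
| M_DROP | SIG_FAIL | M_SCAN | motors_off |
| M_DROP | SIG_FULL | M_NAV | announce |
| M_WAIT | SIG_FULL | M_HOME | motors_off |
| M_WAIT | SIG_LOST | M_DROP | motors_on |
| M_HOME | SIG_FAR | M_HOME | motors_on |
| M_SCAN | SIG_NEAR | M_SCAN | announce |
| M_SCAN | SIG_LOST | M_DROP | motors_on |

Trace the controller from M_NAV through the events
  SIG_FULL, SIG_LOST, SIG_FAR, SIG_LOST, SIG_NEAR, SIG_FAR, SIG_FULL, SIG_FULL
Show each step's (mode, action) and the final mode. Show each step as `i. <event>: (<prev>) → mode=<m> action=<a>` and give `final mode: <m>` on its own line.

final mode: M_WAIT

1. SIG_FULL: (M_NAV) → mode=M_DROP action=motors_off
2. SIG_LOST: (M_DROP) → mode=M_NAV action=announce
3. SIG_FAR: (M_NAV) → mode=M_HOME action=motors_on
4. SIG_LOST: (M_HOME) → mode=M_WAIT action=motors_off
5. SIG_NEAR: (M_WAIT) → mode=M_DROP action=motors_on
6. SIG_FAR: (M_DROP) → mode=M_WAIT action=lamp_flash
7. SIG_FULL: (M_WAIT) → mode=M_HOME action=motors_off
8. SIG_FULL: (M_HOME) → mode=M_WAIT action=announce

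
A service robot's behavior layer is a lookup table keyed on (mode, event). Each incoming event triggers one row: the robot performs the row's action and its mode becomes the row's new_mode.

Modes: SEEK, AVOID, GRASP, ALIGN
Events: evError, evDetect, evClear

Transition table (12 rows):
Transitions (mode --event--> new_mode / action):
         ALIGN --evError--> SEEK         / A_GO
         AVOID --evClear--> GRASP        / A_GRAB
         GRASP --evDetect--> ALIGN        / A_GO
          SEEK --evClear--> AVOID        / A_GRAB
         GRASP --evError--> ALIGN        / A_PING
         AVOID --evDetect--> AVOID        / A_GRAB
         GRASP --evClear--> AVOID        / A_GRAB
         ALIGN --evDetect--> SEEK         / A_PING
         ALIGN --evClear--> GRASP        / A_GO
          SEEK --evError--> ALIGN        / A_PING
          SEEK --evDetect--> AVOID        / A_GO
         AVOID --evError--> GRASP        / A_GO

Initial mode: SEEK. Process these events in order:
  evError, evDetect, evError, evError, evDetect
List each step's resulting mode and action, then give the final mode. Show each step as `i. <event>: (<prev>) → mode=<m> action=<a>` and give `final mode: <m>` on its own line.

final mode: AVOID

1. evError: (SEEK) → mode=ALIGN action=A_PING
2. evDetect: (ALIGN) → mode=SEEK action=A_PING
3. evError: (SEEK) → mode=ALIGN action=A_PING
4. evError: (ALIGN) → mode=SEEK action=A_GO
5. evDetect: (SEEK) → mode=AVOID action=A_GO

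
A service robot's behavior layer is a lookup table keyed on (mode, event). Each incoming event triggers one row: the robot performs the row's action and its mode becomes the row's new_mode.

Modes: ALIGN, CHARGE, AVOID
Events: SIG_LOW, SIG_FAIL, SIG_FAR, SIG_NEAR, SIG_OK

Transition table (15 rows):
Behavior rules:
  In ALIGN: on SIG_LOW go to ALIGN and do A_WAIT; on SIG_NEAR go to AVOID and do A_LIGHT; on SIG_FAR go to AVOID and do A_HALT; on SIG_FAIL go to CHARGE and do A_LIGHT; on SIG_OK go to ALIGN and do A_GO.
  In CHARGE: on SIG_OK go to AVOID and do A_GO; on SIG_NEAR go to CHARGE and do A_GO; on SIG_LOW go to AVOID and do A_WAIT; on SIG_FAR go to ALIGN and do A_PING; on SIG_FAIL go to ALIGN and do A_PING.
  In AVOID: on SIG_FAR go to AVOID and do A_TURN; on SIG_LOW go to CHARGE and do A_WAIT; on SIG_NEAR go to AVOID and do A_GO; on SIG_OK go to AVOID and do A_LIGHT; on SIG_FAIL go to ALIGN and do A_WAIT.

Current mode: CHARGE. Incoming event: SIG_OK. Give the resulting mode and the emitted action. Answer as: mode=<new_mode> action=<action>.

current mode = CHARGE; filter table to that mode:
  (CHARGE, SIG_OK) → (AVOID, A_GO)  ← event matches
  (CHARGE, SIG_NEAR) → (CHARGE, A_GO)
  (CHARGE, SIG_LOW) → (AVOID, A_WAIT)
  (CHARGE, SIG_FAR) → (ALIGN, A_PING)
  (CHARGE, SIG_FAIL) → (ALIGN, A_PING)
event = SIG_OK selects (AVOID, A_GO)

mode=AVOID action=A_GO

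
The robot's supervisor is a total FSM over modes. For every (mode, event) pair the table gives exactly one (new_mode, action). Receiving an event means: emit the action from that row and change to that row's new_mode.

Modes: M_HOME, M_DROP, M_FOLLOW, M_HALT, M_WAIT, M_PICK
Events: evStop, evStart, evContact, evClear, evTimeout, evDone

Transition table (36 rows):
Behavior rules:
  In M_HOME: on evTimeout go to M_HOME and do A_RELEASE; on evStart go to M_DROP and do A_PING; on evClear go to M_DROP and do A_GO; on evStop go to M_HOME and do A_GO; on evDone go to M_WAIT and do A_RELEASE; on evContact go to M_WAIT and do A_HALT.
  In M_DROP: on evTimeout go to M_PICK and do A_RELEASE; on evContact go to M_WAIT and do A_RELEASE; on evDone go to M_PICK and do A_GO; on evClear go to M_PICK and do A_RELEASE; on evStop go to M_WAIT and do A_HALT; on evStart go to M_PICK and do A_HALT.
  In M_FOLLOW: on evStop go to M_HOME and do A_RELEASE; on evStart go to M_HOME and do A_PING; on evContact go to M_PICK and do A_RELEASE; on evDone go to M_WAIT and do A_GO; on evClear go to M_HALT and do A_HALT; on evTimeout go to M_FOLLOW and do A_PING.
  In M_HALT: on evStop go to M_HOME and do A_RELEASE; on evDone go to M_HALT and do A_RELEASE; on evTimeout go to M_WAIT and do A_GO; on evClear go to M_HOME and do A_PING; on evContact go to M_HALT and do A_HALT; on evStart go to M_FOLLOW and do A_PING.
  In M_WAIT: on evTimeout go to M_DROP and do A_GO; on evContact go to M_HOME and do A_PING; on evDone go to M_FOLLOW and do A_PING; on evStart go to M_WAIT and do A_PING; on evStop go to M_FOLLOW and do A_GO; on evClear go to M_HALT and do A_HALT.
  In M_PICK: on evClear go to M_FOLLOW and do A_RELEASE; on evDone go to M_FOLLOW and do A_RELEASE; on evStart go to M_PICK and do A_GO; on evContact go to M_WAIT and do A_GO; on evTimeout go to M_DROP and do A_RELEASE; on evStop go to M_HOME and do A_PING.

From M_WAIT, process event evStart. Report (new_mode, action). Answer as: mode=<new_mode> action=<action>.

current mode = M_WAIT; filter table to that mode:
  (M_WAIT, evTimeout) → (M_DROP, A_GO)
  (M_WAIT, evContact) → (M_HOME, A_PING)
  (M_WAIT, evDone) → (M_FOLLOW, A_PING)
  (M_WAIT, evStart) → (M_WAIT, A_PING)  ← event matches
  (M_WAIT, evStop) → (M_FOLLOW, A_GO)
  (M_WAIT, evClear) → (M_HALT, A_HALT)
event = evStart selects (M_WAIT, A_PING)

mode=M_WAIT action=A_PING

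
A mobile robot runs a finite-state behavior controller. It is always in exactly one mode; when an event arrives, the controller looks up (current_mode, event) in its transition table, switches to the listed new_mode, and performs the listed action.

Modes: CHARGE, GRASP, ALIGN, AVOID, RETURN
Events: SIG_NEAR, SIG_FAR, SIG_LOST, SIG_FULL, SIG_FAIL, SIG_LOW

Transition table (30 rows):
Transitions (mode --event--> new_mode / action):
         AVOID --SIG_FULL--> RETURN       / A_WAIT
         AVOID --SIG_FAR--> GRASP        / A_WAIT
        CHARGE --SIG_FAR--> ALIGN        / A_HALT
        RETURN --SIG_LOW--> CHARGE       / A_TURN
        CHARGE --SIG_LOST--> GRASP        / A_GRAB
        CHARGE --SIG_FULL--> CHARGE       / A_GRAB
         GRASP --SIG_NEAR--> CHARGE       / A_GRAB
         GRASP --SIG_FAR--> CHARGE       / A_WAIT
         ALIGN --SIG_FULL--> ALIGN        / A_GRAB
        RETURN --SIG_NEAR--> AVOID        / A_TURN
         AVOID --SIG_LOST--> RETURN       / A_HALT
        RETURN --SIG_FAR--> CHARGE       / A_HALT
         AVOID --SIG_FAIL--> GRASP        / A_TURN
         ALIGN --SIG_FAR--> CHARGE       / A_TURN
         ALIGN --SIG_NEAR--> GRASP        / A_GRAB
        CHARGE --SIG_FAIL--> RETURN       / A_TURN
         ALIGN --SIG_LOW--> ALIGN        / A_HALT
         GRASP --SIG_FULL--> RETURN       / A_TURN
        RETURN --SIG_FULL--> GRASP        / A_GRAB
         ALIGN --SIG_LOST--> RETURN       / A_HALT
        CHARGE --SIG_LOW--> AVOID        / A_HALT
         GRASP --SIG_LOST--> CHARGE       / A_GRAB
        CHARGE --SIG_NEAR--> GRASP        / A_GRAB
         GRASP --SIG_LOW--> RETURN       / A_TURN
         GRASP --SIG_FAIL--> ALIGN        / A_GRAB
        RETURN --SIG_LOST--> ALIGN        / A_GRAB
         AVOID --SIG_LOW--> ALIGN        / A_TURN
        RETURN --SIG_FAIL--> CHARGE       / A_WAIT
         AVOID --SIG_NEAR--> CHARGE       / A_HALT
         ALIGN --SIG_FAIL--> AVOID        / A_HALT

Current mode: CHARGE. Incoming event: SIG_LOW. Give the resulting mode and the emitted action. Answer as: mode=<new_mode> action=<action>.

mode=AVOID action=A_HALT

current mode = CHARGE; filter table to that mode:
  (CHARGE, SIG_FAR) → (ALIGN, A_HALT)
  (CHARGE, SIG_LOST) → (GRASP, A_GRAB)
  (CHARGE, SIG_FULL) → (CHARGE, A_GRAB)
  (CHARGE, SIG_FAIL) → (RETURN, A_TURN)
  (CHARGE, SIG_LOW) → (AVOID, A_HALT)  ← event matches
  (CHARGE, SIG_NEAR) → (GRASP, A_GRAB)
event = SIG_LOW selects (AVOID, A_HALT)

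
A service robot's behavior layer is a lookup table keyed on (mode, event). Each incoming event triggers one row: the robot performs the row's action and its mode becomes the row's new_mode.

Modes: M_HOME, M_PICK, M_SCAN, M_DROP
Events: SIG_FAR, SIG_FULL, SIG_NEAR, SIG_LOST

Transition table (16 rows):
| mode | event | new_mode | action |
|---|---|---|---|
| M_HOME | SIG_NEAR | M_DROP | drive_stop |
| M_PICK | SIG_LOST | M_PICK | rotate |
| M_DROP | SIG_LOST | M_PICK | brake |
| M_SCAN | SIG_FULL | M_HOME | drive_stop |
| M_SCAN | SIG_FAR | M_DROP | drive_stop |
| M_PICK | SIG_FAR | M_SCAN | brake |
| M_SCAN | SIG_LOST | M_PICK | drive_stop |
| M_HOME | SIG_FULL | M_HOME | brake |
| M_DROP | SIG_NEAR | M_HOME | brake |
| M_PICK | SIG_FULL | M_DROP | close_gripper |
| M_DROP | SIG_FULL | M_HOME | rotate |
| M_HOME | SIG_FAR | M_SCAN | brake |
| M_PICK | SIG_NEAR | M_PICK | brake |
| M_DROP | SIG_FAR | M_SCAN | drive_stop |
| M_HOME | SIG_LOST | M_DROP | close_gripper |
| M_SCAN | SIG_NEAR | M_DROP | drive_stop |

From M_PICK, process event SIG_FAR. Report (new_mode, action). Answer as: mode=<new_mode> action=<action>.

mode=M_SCAN action=brake

current mode = M_PICK; filter table to that mode:
  (M_PICK, SIG_LOST) → (M_PICK, rotate)
  (M_PICK, SIG_FAR) → (M_SCAN, brake)  ← event matches
  (M_PICK, SIG_FULL) → (M_DROP, close_gripper)
  (M_PICK, SIG_NEAR) → (M_PICK, brake)
event = SIG_FAR selects (M_SCAN, brake)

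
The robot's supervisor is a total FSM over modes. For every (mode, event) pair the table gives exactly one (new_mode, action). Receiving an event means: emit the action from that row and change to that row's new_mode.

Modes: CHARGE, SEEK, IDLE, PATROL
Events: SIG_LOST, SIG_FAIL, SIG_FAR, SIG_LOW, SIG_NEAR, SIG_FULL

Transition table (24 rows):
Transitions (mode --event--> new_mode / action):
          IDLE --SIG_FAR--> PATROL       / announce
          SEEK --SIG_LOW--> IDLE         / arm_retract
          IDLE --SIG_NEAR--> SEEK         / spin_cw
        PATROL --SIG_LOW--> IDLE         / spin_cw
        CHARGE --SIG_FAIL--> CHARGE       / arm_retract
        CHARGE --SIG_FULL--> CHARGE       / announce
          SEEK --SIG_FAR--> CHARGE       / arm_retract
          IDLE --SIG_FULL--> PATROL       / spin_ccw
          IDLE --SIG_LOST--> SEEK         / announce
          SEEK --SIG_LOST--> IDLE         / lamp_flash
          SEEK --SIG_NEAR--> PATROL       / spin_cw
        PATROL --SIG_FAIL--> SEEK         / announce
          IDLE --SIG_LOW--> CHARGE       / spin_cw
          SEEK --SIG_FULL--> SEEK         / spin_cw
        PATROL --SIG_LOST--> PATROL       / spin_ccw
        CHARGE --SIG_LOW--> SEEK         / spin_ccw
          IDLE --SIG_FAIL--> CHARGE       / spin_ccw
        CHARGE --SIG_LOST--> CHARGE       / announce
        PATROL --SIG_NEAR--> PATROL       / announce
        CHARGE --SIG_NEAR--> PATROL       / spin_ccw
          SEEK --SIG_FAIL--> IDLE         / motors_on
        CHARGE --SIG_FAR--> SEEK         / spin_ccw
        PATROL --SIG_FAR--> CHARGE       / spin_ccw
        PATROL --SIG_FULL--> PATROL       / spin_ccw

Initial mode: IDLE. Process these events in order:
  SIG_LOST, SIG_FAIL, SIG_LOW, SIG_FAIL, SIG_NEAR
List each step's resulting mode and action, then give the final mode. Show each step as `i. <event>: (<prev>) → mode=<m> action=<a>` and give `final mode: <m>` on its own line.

1. SIG_LOST: (IDLE) → mode=SEEK action=announce
2. SIG_FAIL: (SEEK) → mode=IDLE action=motors_on
3. SIG_LOW: (IDLE) → mode=CHARGE action=spin_cw
4. SIG_FAIL: (CHARGE) → mode=CHARGE action=arm_retract
5. SIG_NEAR: (CHARGE) → mode=PATROL action=spin_ccw

final mode: PATROL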